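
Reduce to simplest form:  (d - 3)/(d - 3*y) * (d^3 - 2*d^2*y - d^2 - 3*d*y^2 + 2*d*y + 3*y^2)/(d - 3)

d^2 + d*y - d - y

Factor: d^3 - 2*d^2*y - d^2 - 3*d*y^2 + 2*d*y + 3*y^2 = (d - 3*y)*(d - 1)*(d + y)
Cancel the common factors (d - 3), (d - 3*y).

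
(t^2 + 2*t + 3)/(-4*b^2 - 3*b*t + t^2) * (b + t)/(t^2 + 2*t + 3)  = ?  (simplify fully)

Factor: -4*b^2 - 3*b*t + t^2 = (-4*b + t)*(b + t)
Cancel the common factors (t^2 + 2*t + 3), (b + t).

1/(-4*b + t)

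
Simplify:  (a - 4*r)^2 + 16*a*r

(a + 4*r)^2

Expanding gives a^2 + 8*a*r + 16*r^2, a perfect square.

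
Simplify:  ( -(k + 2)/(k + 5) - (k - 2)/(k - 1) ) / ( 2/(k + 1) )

(-k³ - 3*k² + 4*k + 6)/(k² + 4*k - 5)

Numerator: -(k + 2)/(k + 5) - (k - 2)/(k - 1) = (-2*k² - 4*k + 12)/(k² + 4*k - 5)
Denominator: 2/(k + 1) = 2/(k + 1)
Divide: ((-2*k² - 4*k + 12)/(k² + 4*k - 5)) · (k/2 + 1/2) = (-k³ - 3*k² + 4*k + 6)/(k² + 4*k - 5)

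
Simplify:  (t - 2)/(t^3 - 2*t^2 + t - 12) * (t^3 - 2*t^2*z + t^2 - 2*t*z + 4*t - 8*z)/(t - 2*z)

(t - 2)/(t - 3)

Factor: t^3 - 2*t^2 + t - 12 = (t - 3)*(t^2 + t + 4);  t^3 - 2*t^2*z + t^2 - 2*t*z + 4*t - 8*z = (t - 2*z)*(t^2 + t + 4)
Cancel the common factors (t^2 + t + 4), (t - 2*z).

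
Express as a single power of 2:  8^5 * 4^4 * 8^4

2^35

8^5 = 2^15; 4^4 = 2^8; 8^4 = 2^12
Combine exponents: 2^35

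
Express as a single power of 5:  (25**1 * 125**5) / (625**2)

5**9

25**1 = 5**2; 125**5 = 5**15; 625**2 = 5**8
Combine exponents: 5**9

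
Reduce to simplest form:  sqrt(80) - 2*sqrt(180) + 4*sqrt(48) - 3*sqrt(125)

sqrt(80) = 4*sqrt(5); 2*sqrt(180) = 12*sqrt(5); 4*sqrt(48) = 16*sqrt(3); 3*sqrt(125) = 15*sqrt(5)

-23*sqrt(5) + 16*sqrt(3)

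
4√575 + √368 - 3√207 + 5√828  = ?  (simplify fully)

4√575 = 20*√23; √368 = 4*√23; 3√207 = 9*√23; 5√828 = 30*√23
Combine: (20 + 4 - 9 + 30)·√23 = 45*√23

45*√23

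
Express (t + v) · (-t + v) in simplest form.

-t² + v²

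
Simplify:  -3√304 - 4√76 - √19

-21*√19

3√304 = 12*√19; 4√76 = 8*√19; √19 = √19
Combine: (-12 - 8 - 1)·√19 = -21*√19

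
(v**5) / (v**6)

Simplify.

1/v

Quotient: (v**-1)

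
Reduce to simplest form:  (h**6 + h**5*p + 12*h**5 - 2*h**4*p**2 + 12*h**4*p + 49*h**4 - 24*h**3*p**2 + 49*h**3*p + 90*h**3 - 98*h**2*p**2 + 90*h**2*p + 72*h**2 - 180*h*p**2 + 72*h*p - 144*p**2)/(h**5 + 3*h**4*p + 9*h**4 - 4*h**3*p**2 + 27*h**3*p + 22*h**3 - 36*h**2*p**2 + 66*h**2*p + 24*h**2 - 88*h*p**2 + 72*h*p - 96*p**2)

(h**2 + 2*h*p + 3*h + 6*p)/(h + 4*p)

Factor: h**6 + h**5*p + 12*h**5 - 2*h**4*p**2 + 12*h**4*p + 49*h**4 - 24*h**3*p**2 + 49*h**3*p + 90*h**3 - 98*h**2*p**2 + 90*h**2*p + 72*h**2 - 180*h*p**2 + 72*h*p - 144*p**2 = (h + 6)*(h - p)*(h + 3)*(h + 2*p)*(h**2 + 3*h + 4);  h**5 + 3*h**4*p + 9*h**4 - 4*h**3*p**2 + 27*h**3*p + 22*h**3 - 36*h**2*p**2 + 66*h**2*p + 24*h**2 - 88*h*p**2 + 72*h*p - 96*p**2 = (h + 6)*(h + 4*p)*(h**2 + 3*h + 4)*(h - p)
Cancel the common factors (h**2 + 3*h + 4), (h - p), (h + 6).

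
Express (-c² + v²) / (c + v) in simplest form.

-c + v

Factor v^2 - c^2 and cancel (c + v).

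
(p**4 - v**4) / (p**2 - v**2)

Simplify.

Difference of fourth powers: factor out (p**2 - v**2).

p**2 + v**2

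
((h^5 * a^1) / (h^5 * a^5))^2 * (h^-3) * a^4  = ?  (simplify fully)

Inside the bracket: (a^-4)
Raise to the power 2: (a^-8)
Multiply by (h^-3) * a^4: add exponents.

1/(a^4*h^3)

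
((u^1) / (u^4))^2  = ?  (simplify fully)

Inside the bracket: (u^-3)
Raise to the power 2: (u^-6)

u^(-6)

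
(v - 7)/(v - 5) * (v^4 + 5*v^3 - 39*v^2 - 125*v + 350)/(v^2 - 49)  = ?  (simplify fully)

Factor: v^4 + 5*v^3 - 39*v^2 - 125*v + 350 = (v - 5)*(v - 2)*(v + 7)*(v + 5);  v^2 - 49 = (v - 7)*(v + 7)
Cancel the common factors (v + 7), (v - 7), (v - 5).

v^2 + 3*v - 10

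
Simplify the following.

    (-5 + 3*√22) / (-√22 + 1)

(-61 + 2*√22)/21

Multiply numerator and denominator by 1 + √22.
Denominator becomes -21; numerator becomes -2*√22 + 61.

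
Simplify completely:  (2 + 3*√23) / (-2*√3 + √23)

(4*√3 + 2*√23 + 6*√69 + 69)/11

Multiply numerator and denominator by 2*√3 + √23.
Denominator becomes 11; numerator becomes 4*√3 + 2*√23 + 6*√69 + 69.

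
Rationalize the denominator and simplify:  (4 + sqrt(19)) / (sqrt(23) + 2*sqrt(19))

Multiply numerator and denominator by -sqrt(23) + 2*sqrt(19).
Denominator becomes 53; numerator becomes -sqrt(437) - 4*sqrt(23) + 8*sqrt(19) + 38.

(-sqrt(437) - 4*sqrt(23) + 8*sqrt(19) + 38)/53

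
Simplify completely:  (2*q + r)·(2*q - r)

Product of conjugates: (P+Q)(P-Q) = P^2 - Q^2.

4*q² - r²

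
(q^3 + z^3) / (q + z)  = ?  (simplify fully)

q^3 + z^3 = (q + z)(q^2 - q*z + z^2).

q^2 - q*z + z^2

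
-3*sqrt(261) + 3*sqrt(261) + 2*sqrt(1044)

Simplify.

3*sqrt(261) = 9*sqrt(29); 3*sqrt(261) = 9*sqrt(29); 2*sqrt(1044) = 12*sqrt(29)
Combine: (-9 + 9 + 12)·sqrt(29) = 12*sqrt(29)

12*sqrt(29)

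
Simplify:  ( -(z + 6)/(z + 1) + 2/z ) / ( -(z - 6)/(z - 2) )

(z³ + 2*z² - 10*z + 4)/(z³ - 5*z² - 6*z)

Numerator: -(z + 6)/(z + 1) + 2/z = (-z² - 4*z + 2)/(z² + z)
Denominator: -(z - 6)/(z - 2) = (-z + 6)/(z - 2)
Divide: ((-z² - 4*z + 2)/(z² + z)) · ((z - 2)/(-z + 6)) = (z³ + 2*z² - 10*z + 4)/(z³ - 5*z² - 6*z)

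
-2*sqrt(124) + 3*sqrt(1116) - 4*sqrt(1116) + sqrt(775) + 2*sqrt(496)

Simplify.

3*sqrt(31)

2*sqrt(124) = 4*sqrt(31); 3*sqrt(1116) = 18*sqrt(31); 4*sqrt(1116) = 24*sqrt(31); sqrt(775) = 5*sqrt(31); 2*sqrt(496) = 8*sqrt(31)
Combine: (-4 + 18 - 24 + 5 + 8)·sqrt(31) = 3*sqrt(31)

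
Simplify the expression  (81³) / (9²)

3^8

81³ = 3^12; 9² = 3^4
Combine exponents: 3^8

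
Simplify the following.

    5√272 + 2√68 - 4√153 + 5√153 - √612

5√272 = 20*√17; 2√68 = 4*√17; 4√153 = 12*√17; 5√153 = 15*√17; √612 = 6*√17
Combine: (20 + 4 - 12 + 15 - 6)·√17 = 21*√17

21*√17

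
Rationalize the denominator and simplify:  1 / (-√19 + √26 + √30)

(-37*√19 + 15*√30 + 23*√26 + 4*√3705)/1751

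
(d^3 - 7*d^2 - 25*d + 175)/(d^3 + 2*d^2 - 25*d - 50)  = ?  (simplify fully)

Factor: d^3 - 7*d^2 - 25*d + 175 = (d - 7)*(d - 5)*(d + 5);  d^3 + 2*d^2 - 25*d - 50 = (d + 2)*(d + 5)*(d - 5)
Cancel the common factors (d - 5), (d + 5).

(d - 7)/(d + 2)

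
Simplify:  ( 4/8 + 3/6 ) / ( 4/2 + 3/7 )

Numerator: 4/8 + 3/6 = 1
Denominator: 4/2 + 3/7 = 17/7
Divide: (1) · (7/17) = 7/17

7/17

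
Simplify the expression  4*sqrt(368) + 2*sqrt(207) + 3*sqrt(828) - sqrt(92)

38*sqrt(23)

4*sqrt(368) = 16*sqrt(23); 2*sqrt(207) = 6*sqrt(23); 3*sqrt(828) = 18*sqrt(23); sqrt(92) = 2*sqrt(23)
Combine: (16 + 6 + 18 - 2)·sqrt(23) = 38*sqrt(23)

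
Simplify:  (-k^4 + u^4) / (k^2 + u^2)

Factor u^4 - k^4 and cancel (k^2 + u^2).

-k^2 + u^2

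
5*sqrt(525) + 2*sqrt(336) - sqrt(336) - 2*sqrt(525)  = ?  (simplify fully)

19*sqrt(21)

5*sqrt(525) = 25*sqrt(21); 2*sqrt(336) = 8*sqrt(21); sqrt(336) = 4*sqrt(21); 2*sqrt(525) = 10*sqrt(21)
Combine: (25 + 8 - 4 - 10)·sqrt(21) = 19*sqrt(21)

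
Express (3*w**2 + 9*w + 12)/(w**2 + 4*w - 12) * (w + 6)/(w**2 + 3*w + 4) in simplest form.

3/(w - 2)

Factor: 3*w**2 + 9*w + 12 = 3*(w**2 + 3*w + 4);  w**2 + 4*w - 12 = (w + 6)*(w - 2)
Cancel the common factors (w**2 + 3*w + 4), (w + 6).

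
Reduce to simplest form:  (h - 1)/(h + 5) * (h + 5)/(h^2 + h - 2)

1/(h + 2)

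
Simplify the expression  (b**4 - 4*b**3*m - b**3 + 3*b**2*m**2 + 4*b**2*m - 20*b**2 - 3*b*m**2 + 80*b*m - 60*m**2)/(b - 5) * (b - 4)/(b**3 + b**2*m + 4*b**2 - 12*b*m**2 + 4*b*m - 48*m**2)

Factor: b**4 - 4*b**3*m - b**3 + 3*b**2*m**2 + 4*b**2*m - 20*b**2 - 3*b*m**2 + 80*b*m - 60*m**2 = (b - m)*(b - 3*m)*(b + 4)*(b - 5);  b**3 + b**2*m + 4*b**2 - 12*b*m**2 + 4*b*m - 48*m**2 = (b + 4)*(b + 4*m)*(b - 3*m)
Cancel the common factors (b + 4), (b - 3*m), (b - 5).

(b**2 - b*m - 4*b + 4*m)/(b + 4*m)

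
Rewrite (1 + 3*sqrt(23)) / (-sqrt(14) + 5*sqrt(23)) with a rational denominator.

(sqrt(14) + 5*sqrt(23) + 3*sqrt(322) + 345)/561

Multiply numerator and denominator by sqrt(14) + 5*sqrt(23).
Denominator becomes 561; numerator becomes sqrt(14) + 5*sqrt(23) + 3*sqrt(322) + 345.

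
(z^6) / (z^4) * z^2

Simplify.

z^4

Quotient: z^2
Multiply by z^2: add exponents.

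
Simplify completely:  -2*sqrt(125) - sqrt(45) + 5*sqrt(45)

2*sqrt(5)

2*sqrt(125) = 10*sqrt(5); sqrt(45) = 3*sqrt(5); 5*sqrt(45) = 15*sqrt(5)
Combine: (-10 - 3 + 15)·sqrt(5) = 2*sqrt(5)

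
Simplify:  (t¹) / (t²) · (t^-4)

t^(-5)

Quotient: (t^-1)
Multiply by (t^-4): add exponents.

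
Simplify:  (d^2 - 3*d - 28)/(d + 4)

Factor: d^2 - 3*d - 28 = (d - 7)*(d + 4)
Cancel the common factor (d + 4).

d - 7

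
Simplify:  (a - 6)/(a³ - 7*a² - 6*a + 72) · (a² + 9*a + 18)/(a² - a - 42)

Factor: a³ - 7*a² - 6*a + 72 = (a - 6)·(a + 3)·(a - 4);  a² + 9*a + 18 = (a + 6)·(a + 3);  a² - a - 42 = (a - 7)·(a + 6)
Cancel the common factors (a + 6), (a + 3), (a - 6).

1/(a² - 11*a + 28)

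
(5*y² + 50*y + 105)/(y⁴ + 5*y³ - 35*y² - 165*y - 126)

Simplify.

5/(y² - 5*y - 6)

Factor: 5*y² + 50*y + 105 = 5·(y + 7)·(y + 3);  y⁴ + 5*y³ - 35*y² - 165*y - 126 = (y + 3)·(y - 6)·(y + 7)·(y + 1)
Cancel the common factors (y + 3), (y + 7).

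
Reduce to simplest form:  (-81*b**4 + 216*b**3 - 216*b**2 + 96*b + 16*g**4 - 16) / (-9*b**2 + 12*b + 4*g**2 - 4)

Difference of fourth powers: factor out (4*g**2 - (3*b - 2)**2).

9*b**2 - 12*b + 4*g**2 + 4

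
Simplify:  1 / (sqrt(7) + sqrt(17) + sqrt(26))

Group as (sqrt(17) + sqrt(26)) + sqrt(7); multiply by (sqrt(17) + sqrt(26)) - sqrt(7), then rationalise the remaining surd.

(-sqrt(3094) - sqrt(26) + 8*sqrt(17) + 18*sqrt(7))/236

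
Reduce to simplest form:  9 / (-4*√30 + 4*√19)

Multiply numerator and denominator by 4*√19 + 4*√30.
Denominator becomes -176; numerator becomes 36*√19 + 36*√30.

(-9*√30 - 9*√19)/44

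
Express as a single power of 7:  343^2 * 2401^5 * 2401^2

7^34

343^2 = 7^6; 2401^5 = 7^20; 2401^2 = 7^8
Combine exponents: 7^34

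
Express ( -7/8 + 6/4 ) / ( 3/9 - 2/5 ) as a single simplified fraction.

Numerator: -7/8 + 6/4 = 5/8
Denominator: 3/9 - 2/5 = -1/15
Divide: (5/8) · (-15) = -75/8

-75/8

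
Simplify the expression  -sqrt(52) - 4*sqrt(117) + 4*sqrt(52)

sqrt(52) = 2*sqrt(13); 4*sqrt(117) = 12*sqrt(13); 4*sqrt(52) = 8*sqrt(13)
Combine: (-2 - 12 + 8)·sqrt(13) = -6*sqrt(13)

-6*sqrt(13)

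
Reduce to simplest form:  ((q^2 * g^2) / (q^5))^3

Inside the bracket: (q^-3) * g^2
Raise to the power 3: (q^-9) * g^6

g^6/q^9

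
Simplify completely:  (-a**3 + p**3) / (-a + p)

Apply the difference-of-cubes factorisation and cancel (-a + p).

a**2 + a*p + p**2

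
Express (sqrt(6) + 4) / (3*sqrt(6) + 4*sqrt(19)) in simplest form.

Multiply numerator and denominator by -4*sqrt(19) + 3*sqrt(6).
Denominator becomes -250; numerator becomes -16*sqrt(19) - 4*sqrt(114) + 18 + 12*sqrt(6).

(-6*sqrt(6) - 9 + 2*sqrt(114) + 8*sqrt(19))/125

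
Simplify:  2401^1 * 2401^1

7^8

2401^1 = 7^4; 2401^1 = 7^4
Combine exponents: 7^8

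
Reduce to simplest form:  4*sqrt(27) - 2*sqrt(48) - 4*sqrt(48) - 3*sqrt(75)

-27*sqrt(3)

4*sqrt(27) = 12*sqrt(3); 2*sqrt(48) = 8*sqrt(3); 4*sqrt(48) = 16*sqrt(3); 3*sqrt(75) = 15*sqrt(3)
Combine: (12 - 8 - 16 - 15)·sqrt(3) = -27*sqrt(3)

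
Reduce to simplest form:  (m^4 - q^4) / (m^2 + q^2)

m^2 - q^2

m^4 - q^4 factors as -(-m + q)*(m + q)*(m^2 + q^2).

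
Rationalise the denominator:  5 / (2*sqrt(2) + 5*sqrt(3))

Multiply numerator and denominator by -2*sqrt(2) + 5*sqrt(3).
Denominator becomes 67; numerator becomes -10*sqrt(2) + 25*sqrt(3).

(-10*sqrt(2) + 25*sqrt(3))/67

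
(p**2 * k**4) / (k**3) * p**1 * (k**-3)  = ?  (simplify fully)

p**3/k**2

Quotient: p**2 * k**1
Multiply by p**1 * (k**-3): add exponents.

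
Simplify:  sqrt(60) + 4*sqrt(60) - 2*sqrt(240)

2*sqrt(15)

sqrt(60) = 2*sqrt(15); 4*sqrt(60) = 8*sqrt(15); 2*sqrt(240) = 8*sqrt(15)
Combine: (2 + 8 - 8)·sqrt(15) = 2*sqrt(15)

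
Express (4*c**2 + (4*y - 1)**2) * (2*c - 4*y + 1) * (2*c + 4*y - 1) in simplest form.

16*c**4 - 256*y**4 + 256*y**3 - 96*y**2 + 16*y - 1

Telescope via difference of squares: ((2*c)+(4*y - 1))((2*c)-(4*y - 1)) = 4*c**2 - 16*y**2 + 8*y - 1, then repeat with the next factor.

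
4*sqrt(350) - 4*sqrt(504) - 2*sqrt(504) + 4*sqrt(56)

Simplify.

-8*sqrt(14)

4*sqrt(350) = 20*sqrt(14); 4*sqrt(504) = 24*sqrt(14); 2*sqrt(504) = 12*sqrt(14); 4*sqrt(56) = 8*sqrt(14)
Combine: (20 - 24 - 12 + 8)·sqrt(14) = -8*sqrt(14)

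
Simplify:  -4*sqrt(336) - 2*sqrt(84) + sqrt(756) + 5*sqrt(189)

4*sqrt(336) = 16*sqrt(21); 2*sqrt(84) = 4*sqrt(21); sqrt(756) = 6*sqrt(21); 5*sqrt(189) = 15*sqrt(21)
Combine: (-16 - 4 + 6 + 15)·sqrt(21) = sqrt(21)

sqrt(21)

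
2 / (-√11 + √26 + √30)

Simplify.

Group as (√26 + √30) - √11; multiply by (√26 + √30) + √11, then rationalise the remaining surd.

(-90*√11 + 14*√30 + 30*√26 + 8*√2145)/1095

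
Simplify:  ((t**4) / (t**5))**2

t**(-2)

Inside the bracket: (t**-1)
Raise to the power 2: (t**-2)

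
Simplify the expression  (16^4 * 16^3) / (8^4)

2^16

16^4 = 2^16; 16^3 = 2^12; 8^4 = 2^12
Combine exponents: 2^16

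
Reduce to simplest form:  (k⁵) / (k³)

Quotient: k²

k²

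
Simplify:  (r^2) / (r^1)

Quotient: r^1

r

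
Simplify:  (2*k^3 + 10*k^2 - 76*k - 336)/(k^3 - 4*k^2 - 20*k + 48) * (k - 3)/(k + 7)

Factor: 2*k^3 + 10*k^2 - 76*k - 336 = 2*(k + 7)*(k + 4)*(k - 6);  k^3 - 4*k^2 - 20*k + 48 = (k - 6)*(k + 4)*(k - 2)
Cancel the common factors (k + 4), (k - 6), (k + 7).

(2*k - 6)/(k - 2)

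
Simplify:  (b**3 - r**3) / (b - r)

b**2 + b*r + r**2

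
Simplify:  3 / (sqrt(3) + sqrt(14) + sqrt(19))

Group as (sqrt(3) + sqrt(19)) + sqrt(14); multiply by (sqrt(3) + sqrt(19)) - sqrt(14), then rationalise the remaining surd.

(-3*sqrt(798) - 3*sqrt(19) + 12*sqrt(14) + 45*sqrt(3))/82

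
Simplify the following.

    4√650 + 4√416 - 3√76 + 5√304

4√650 = 20*√26; 4√416 = 16*√26; 3√76 = 6*√19; 5√304 = 20*√19

14*√19 + 36*√26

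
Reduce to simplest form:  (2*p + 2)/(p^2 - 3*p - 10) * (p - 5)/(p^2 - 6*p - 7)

2/(p^2 - 5*p - 14)

Factor: 2*p + 2 = 2*(p + 1);  p^2 - 3*p - 10 = (p - 5)*(p + 2);  p^2 - 6*p - 7 = (p - 7)*(p + 1)
Cancel the common factors (p - 5), (p + 1).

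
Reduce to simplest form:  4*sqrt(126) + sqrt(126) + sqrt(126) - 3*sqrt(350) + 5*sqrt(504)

4*sqrt(126) = 12*sqrt(14); sqrt(126) = 3*sqrt(14); sqrt(126) = 3*sqrt(14); 3*sqrt(350) = 15*sqrt(14); 5*sqrt(504) = 30*sqrt(14)
Combine: (12 + 3 + 3 - 15 + 30)·sqrt(14) = 33*sqrt(14)

33*sqrt(14)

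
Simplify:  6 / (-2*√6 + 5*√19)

(12*√6 + 30*√19)/451

Multiply numerator and denominator by 2*√6 + 5*√19.
Denominator becomes 451; numerator becomes 12*√6 + 30*√19.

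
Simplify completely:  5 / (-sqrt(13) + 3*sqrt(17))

Multiply numerator and denominator by sqrt(13) + 3*sqrt(17).
Denominator becomes 140; numerator becomes 5*sqrt(13) + 15*sqrt(17).

(sqrt(13) + 3*sqrt(17))/28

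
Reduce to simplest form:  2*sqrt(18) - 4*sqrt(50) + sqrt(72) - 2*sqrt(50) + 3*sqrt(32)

-6*sqrt(2)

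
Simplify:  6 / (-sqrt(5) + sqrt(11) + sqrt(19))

Group as (sqrt(11) + sqrt(19)) - sqrt(5); multiply by (sqrt(11) + sqrt(19)) + sqrt(5), then rationalise the remaining surd.

(-150*sqrt(5) - 18*sqrt(19) + 78*sqrt(11) + 12*sqrt(1045))/211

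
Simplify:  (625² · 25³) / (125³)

5^5

625² = 5^8; 25³ = 5^6; 125³ = 5^9
Combine exponents: 5^5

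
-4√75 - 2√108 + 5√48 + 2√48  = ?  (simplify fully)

4√75 = 20*√3; 2√108 = 12*√3; 5√48 = 20*√3; 2√48 = 8*√3
Combine: (-20 - 12 + 20 + 8)·√3 = -4*√3

-4*√3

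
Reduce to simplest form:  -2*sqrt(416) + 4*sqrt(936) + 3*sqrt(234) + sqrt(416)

29*sqrt(26)

2*sqrt(416) = 8*sqrt(26); 4*sqrt(936) = 24*sqrt(26); 3*sqrt(234) = 9*sqrt(26); sqrt(416) = 4*sqrt(26)
Combine: (-8 + 24 + 9 + 4)·sqrt(26) = 29*sqrt(26)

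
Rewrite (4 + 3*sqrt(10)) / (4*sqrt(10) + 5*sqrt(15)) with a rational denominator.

Multiply numerator and denominator by -5*sqrt(15) + 4*sqrt(10).
Denominator becomes -215; numerator becomes -75*sqrt(6) - 20*sqrt(15) + 16*sqrt(10) + 120.

(-120 - 16*sqrt(10) + 20*sqrt(15) + 75*sqrt(6))/215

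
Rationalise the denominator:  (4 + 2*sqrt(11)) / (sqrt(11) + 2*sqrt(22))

(-22 - 4*sqrt(11) + 8*sqrt(22) + 44*sqrt(2))/77

Multiply numerator and denominator by -2*sqrt(22) + sqrt(11).
Denominator becomes -77; numerator becomes -44*sqrt(2) - 8*sqrt(22) + 4*sqrt(11) + 22.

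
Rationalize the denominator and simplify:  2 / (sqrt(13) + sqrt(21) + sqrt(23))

Group as (sqrt(21) + sqrt(23)) + sqrt(13); multiply by (sqrt(21) + sqrt(23)) - sqrt(13), then rationalise the remaining surd.

(-4*sqrt(6279) + 22*sqrt(23) + 30*sqrt(21) + 62*sqrt(13))/971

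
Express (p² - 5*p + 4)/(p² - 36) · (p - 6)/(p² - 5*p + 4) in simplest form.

Factor: p² - 5*p + 4 = (p - 1)·(p - 4);  p² - 36 = (p + 6)·(p - 6);  p² - 5*p + 4 = (p - 1)·(p - 4)
Cancel the common factors (p - 4), (p - 1), (p - 6).

1/(p + 6)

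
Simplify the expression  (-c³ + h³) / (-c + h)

c² + c*h + h²

h^3 - c^3 = (-c + h)(c² + c*h + h²).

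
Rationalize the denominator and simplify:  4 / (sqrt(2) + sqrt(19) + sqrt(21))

(-sqrt(798) + 2*sqrt(19) + 19*sqrt(2))/19

Group as (sqrt(2) + sqrt(21)) + sqrt(19); multiply by (sqrt(2) + sqrt(21)) - sqrt(19), then rationalise the remaining surd.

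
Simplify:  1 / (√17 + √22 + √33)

(-11*√102 + 3*√33 + 14*√22 + 19*√17)/730

Group as (√17 + √22) + √33; multiply by (√17 + √22) - √33, then rationalise the remaining surd.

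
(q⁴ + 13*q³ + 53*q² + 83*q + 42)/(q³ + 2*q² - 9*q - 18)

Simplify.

Factor: q⁴ + 13*q³ + 53*q² + 83*q + 42 = (q + 1)·(q + 3)·(q + 7)·(q + 2);  q³ + 2*q² - 9*q - 18 = (q + 3)·(q - 3)·(q + 2)
Cancel the common factors (q + 2), (q + 3).

(q² + 8*q + 7)/(q - 3)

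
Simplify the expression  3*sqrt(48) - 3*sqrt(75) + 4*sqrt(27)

3*sqrt(48) = 12*sqrt(3); 3*sqrt(75) = 15*sqrt(3); 4*sqrt(27) = 12*sqrt(3)
Combine: (12 - 15 + 12)·sqrt(3) = 9*sqrt(3)

9*sqrt(3)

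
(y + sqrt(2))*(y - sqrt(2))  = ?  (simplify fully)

Product of conjugates: (P+Q)(P-Q) = P^2 - Q^2.

y^2 - 2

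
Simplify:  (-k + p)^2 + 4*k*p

Expanding gives k^2 + 2*k*p + p^2, a perfect square.

(k + p)^2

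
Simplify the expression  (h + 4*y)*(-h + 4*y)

-h^2 + 16*y^2

Difference of squares with P = 4*y, Q = h.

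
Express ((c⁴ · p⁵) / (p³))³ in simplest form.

c^12*p⁶

Inside the bracket: c⁴ · p²
Raise to the power 3: c^12 · p⁶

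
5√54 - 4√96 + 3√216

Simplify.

17*√6

5√54 = 15*√6; 4√96 = 16*√6; 3√216 = 18*√6
Combine: (15 - 16 + 18)·√6 = 17*√6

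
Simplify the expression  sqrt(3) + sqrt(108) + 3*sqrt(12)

sqrt(3) = sqrt(3); sqrt(108) = 6*sqrt(3); 3*sqrt(12) = 6*sqrt(3)
Combine: (1 + 6 + 6)·sqrt(3) = 13*sqrt(3)

13*sqrt(3)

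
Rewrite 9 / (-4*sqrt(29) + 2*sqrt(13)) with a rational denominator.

(-18*sqrt(29) - 9*sqrt(13))/206

Multiply numerator and denominator by 2*sqrt(13) + 4*sqrt(29).
Denominator becomes -412; numerator becomes 18*sqrt(13) + 36*sqrt(29).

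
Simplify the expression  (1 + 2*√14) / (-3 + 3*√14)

(3*√14 + 29)/39

Multiply numerator and denominator by -3*√14 - 3.
Denominator becomes -117; numerator becomes -87 - 9*√14.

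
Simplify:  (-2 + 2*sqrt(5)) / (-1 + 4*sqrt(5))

(-6*sqrt(5) + 38)/79

Multiply numerator and denominator by -4*sqrt(5) - 1.
Denominator becomes -79; numerator becomes -38 + 6*sqrt(5).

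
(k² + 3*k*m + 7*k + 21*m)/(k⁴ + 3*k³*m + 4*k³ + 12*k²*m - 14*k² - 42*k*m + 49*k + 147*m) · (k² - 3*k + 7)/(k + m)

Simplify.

1/(k + m)

Factor: k² + 3*k*m + 7*k + 21*m = (k + 3*m)·(k + 7);  k⁴ + 3*k³*m + 4*k³ + 12*k²*m - 14*k² - 42*k*m + 49*k + 147*m = (k + 7)·(k² - 3*k + 7)·(k + 3*m)
Cancel the common factors (k² - 3*k + 7), (k + 3*m), (k + 7).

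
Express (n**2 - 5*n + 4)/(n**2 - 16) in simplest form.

Factor: n**2 - 5*n + 4 = (n - 4)*(n - 1);  n**2 - 16 = (n - 4)*(n + 4)
Cancel the common factor (n - 4).

(n - 1)/(n + 4)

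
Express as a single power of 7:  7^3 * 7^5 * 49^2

7^12

7^3 = 7^3; 7^5 = 7^5; 49^2 = 7^4
Combine exponents: 7^12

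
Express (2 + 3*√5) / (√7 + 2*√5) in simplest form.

(-3*√35 - 2*√7 + 4*√5 + 30)/13

Multiply numerator and denominator by -√7 + 2*√5.
Denominator becomes 13; numerator becomes -3*√35 - 2*√7 + 4*√5 + 30.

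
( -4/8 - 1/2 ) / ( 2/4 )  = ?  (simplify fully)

Numerator: -4/8 - 1/2 = -1
Denominator: 2/4 = 1/2
Divide: (-1) · (2) = -2

-2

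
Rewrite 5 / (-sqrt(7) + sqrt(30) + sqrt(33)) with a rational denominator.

(-140*sqrt(7) + 10*sqrt(33) + 25*sqrt(30) + 15*sqrt(770))/412

Group as (sqrt(30) + sqrt(33)) - sqrt(7); multiply by (sqrt(30) + sqrt(33)) + sqrt(7), then rationalise the remaining surd.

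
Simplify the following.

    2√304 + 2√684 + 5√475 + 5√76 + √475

60*√19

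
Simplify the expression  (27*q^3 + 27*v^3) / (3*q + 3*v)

9*q^2 - 9*q*v + 9*v^2

Factor as (a+b)(a^2-ab+b^2) with a=(3*v), b=(3*q).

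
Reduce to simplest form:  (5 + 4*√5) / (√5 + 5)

Multiply numerator and denominator by -√5 + 5.
Denominator becomes 20; numerator becomes 5 + 15*√5.

(1 + 3*√5)/4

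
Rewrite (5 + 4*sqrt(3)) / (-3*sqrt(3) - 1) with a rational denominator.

(-31 - 11*sqrt(3))/26

Multiply numerator and denominator by -1 + 3*sqrt(3).
Denominator becomes -26; numerator becomes 11*sqrt(3) + 31.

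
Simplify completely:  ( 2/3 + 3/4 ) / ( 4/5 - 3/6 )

85/18

Numerator: 2/3 + 3/4 = 17/12
Denominator: 4/5 - 3/6 = 3/10
Divide: (17/12) · (10/3) = 85/18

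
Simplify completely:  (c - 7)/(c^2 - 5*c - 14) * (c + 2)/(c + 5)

Factor: c^2 - 5*c - 14 = (c - 7)*(c + 2)
Cancel the common factors (c - 7), (c + 2).

1/(c + 5)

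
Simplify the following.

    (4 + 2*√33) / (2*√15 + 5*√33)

(-12*√55 - 8*√15 + 20*√33 + 330)/765

Multiply numerator and denominator by -2*√15 + 5*√33.
Denominator becomes 765; numerator becomes -12*√55 - 8*√15 + 20*√33 + 330.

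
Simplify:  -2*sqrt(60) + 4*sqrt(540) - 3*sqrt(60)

14*sqrt(15)

2*sqrt(60) = 4*sqrt(15); 4*sqrt(540) = 24*sqrt(15); 3*sqrt(60) = 6*sqrt(15)
Combine: (-4 + 24 - 6)·sqrt(15) = 14*sqrt(15)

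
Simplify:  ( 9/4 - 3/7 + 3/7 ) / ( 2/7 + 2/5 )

Numerator: 9/4 - 3/7 + 3/7 = 9/4
Denominator: 2/7 + 2/5 = 24/35
Divide: (9/4) · (35/24) = 105/32

105/32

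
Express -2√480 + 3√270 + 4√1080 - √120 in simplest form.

23*√30

2√480 = 8*√30; 3√270 = 9*√30; 4√1080 = 24*√30; √120 = 2*√30
Combine: (-8 + 9 + 24 - 2)·√30 = 23*√30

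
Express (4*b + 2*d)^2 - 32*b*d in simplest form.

Expanding gives 16*b^2 - 16*b*d + 4*d^2, a perfect square.

4*(2*b - d)^2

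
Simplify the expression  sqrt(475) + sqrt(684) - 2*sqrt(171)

5*sqrt(19)

sqrt(475) = 5*sqrt(19); sqrt(684) = 6*sqrt(19); 2*sqrt(171) = 6*sqrt(19)
Combine: (5 + 6 - 6)·sqrt(19) = 5*sqrt(19)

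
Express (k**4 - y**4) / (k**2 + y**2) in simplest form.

k**2 - y**2

Difference of fourth powers: factor out (k**2 + y**2).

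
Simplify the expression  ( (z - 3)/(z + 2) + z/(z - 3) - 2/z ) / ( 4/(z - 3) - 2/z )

(2*z³ - 6*z² + 11*z + 12)/(2*z² + 10*z + 12)

Numerator: (z - 3)/(z + 2) + z/(z - 3) - 2/z = (2*z³ - 6*z² + 11*z + 12)/(z³ - z² - 6*z)
Denominator: 4/(z - 3) - 2/z = (2*z + 6)/(z² - 3*z)
Divide: ((2*z³ - 6*z² + 11*z + 12)/(z³ - z² - 6*z)) · ((z² - 3*z)/(2*z + 6)) = (2*z³ - 6*z² + 11*z + 12)/(2*z² + 10*z + 12)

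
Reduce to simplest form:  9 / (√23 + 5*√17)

(-3*√23 + 15*√17)/134

Multiply numerator and denominator by -5*√17 + √23.
Denominator becomes -402; numerator becomes -45*√17 + 9*√23.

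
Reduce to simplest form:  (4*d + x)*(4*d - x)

16*d^2 - x^2

(4*d)^2 - (x)^2 = 16*d^2 - x^2.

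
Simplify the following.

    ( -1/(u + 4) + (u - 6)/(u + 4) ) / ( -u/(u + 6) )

(-u^2 + u + 42)/(u^2 + 4*u)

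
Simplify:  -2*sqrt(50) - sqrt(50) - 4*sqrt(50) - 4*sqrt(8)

2*sqrt(50) = 10*sqrt(2); sqrt(50) = 5*sqrt(2); 4*sqrt(50) = 20*sqrt(2); 4*sqrt(8) = 8*sqrt(2)
Combine: (-10 - 5 - 20 - 8)·sqrt(2) = -43*sqrt(2)

-43*sqrt(2)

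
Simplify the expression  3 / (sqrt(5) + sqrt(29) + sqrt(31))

Group as (sqrt(5) + sqrt(31)) + sqrt(29); multiply by (sqrt(5) + sqrt(31)) - sqrt(29), then rationalise the remaining surd.

(-6*sqrt(4495) + 9*sqrt(31) + 21*sqrt(29) + 165*sqrt(5))/571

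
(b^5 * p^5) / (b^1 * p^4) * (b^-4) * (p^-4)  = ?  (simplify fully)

p^(-3)

Quotient: b^4 * p^1
Multiply by (b^-4) * (p^-4): add exponents.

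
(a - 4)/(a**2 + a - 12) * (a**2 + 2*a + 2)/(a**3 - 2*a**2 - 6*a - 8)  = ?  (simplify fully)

Factor: a**2 + a - 12 = (a + 4)*(a - 3);  a**3 - 2*a**2 - 6*a - 8 = (a**2 + 2*a + 2)*(a - 4)
Cancel the common factors (a**2 + 2*a + 2), (a - 4).

1/(a**2 + a - 12)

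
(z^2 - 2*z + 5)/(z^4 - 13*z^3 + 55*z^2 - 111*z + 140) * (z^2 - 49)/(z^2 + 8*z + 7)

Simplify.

1/(z^2 - 3*z - 4)

Factor: z^4 - 13*z^3 + 55*z^2 - 111*z + 140 = (z^2 - 2*z + 5)*(z - 4)*(z - 7);  z^2 - 49 = (z - 7)*(z + 7);  z^2 + 8*z + 7 = (z + 1)*(z + 7)
Cancel the common factors (z^2 - 2*z + 5), (z + 7), (z - 7).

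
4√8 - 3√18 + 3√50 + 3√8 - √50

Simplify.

4√8 = 8*√2; 3√18 = 9*√2; 3√50 = 15*√2; 3√8 = 6*√2; √50 = 5*√2
Combine: (8 - 9 + 15 + 6 - 5)·√2 = 15*√2

15*√2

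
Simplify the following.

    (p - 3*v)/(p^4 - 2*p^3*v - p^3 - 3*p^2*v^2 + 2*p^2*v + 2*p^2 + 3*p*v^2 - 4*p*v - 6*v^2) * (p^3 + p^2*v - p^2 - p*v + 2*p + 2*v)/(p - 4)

Factor: p^4 - 2*p^3*v - p^3 - 3*p^2*v^2 + 2*p^2*v + 2*p^2 + 3*p*v^2 - 4*p*v - 6*v^2 = (p + v)*(p^2 - p + 2)*(p - 3*v);  p^3 + p^2*v - p^2 - p*v + 2*p + 2*v = (p + v)*(p^2 - p + 2)
Cancel the common factors (p^2 - p + 2), (p - 3*v), (p + v).

1/(p - 4)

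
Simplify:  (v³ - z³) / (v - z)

v² + v*z + z²

Factor as (a-b)(a^2+ab+b^2) with a=v, b=z.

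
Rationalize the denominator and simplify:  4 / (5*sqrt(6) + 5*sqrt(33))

(-4*sqrt(6) + 4*sqrt(33))/135

Multiply numerator and denominator by -5*sqrt(6) + 5*sqrt(33).
Denominator becomes 675; numerator becomes -20*sqrt(6) + 20*sqrt(33).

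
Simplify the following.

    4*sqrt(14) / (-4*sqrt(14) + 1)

(-224 - 4*sqrt(14))/223

Multiply numerator and denominator by 1 + 4*sqrt(14).
Denominator becomes -223; numerator becomes 4*sqrt(14) + 224.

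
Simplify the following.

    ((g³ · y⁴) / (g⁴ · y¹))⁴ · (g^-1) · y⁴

Inside the bracket: (g^-1) · y³
Raise to the power 4: (g^-4) · y^12
Multiply by (g^-1) · y⁴: add exponents.

y^16/g⁵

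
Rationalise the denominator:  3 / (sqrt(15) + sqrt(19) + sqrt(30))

Group as (sqrt(19) + sqrt(30)) + sqrt(15); multiply by (sqrt(19) + sqrt(30)) - sqrt(15), then rationalise the remaining surd.

(-45*sqrt(38) + 6*sqrt(30) + 39*sqrt(19) + 51*sqrt(15))/562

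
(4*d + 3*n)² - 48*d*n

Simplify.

Expanding gives 16*d² - 24*d*n + 9*n², a perfect square.

(4*d - 3*n)²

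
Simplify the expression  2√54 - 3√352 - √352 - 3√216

-16*√22 - 12*√6

2√54 = 6*√6; 3√352 = 12*√22; √352 = 4*√22; 3√216 = 18*√6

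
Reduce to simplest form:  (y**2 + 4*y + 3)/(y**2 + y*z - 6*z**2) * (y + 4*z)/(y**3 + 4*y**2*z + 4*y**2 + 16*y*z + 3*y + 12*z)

1/(y**2 + y*z - 6*z**2)

Factor: y**2 + 4*y + 3 = (y + 1)*(y + 3);  y**2 + y*z - 6*z**2 = (y - 2*z)*(y + 3*z);  y**3 + 4*y**2*z + 4*y**2 + 16*y*z + 3*y + 12*z = (y + 4*z)*(y + 3)*(y + 1)
Cancel the common factors (y + 1), (y + 4*z), (y + 3).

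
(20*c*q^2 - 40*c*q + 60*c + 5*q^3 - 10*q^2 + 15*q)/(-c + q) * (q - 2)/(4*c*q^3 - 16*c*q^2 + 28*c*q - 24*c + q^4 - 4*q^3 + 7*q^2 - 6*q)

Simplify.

5/(-c + q)

Factor: 20*c*q^2 - 40*c*q + 60*c + 5*q^3 - 10*q^2 + 15*q = 5*(q^2 - 2*q + 3)*(4*c + q);  4*c*q^3 - 16*c*q^2 + 28*c*q - 24*c + q^4 - 4*q^3 + 7*q^2 - 6*q = (4*c + q)*(q^2 - 2*q + 3)*(q - 2)
Cancel the common factors (q^2 - 2*q + 3), (4*c + q), (q - 2).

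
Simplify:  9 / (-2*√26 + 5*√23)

(6*√26 + 15*√23)/157

Multiply numerator and denominator by 2*√26 + 5*√23.
Denominator becomes 471; numerator becomes 18*√26 + 45*√23.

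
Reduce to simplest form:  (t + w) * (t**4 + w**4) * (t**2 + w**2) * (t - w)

t**8 - w**8

Telescope via difference of squares: (t+w)(t-w) = t**2 - w**2, then repeat with the next factor.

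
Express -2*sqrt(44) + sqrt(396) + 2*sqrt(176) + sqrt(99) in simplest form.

13*sqrt(11)

2*sqrt(44) = 4*sqrt(11); sqrt(396) = 6*sqrt(11); 2*sqrt(176) = 8*sqrt(11); sqrt(99) = 3*sqrt(11)
Combine: (-4 + 6 + 8 + 3)·sqrt(11) = 13*sqrt(11)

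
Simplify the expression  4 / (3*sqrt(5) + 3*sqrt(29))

(-sqrt(5) + sqrt(29))/18

Multiply numerator and denominator by -3*sqrt(5) + 3*sqrt(29).
Denominator becomes 216; numerator becomes -12*sqrt(5) + 12*sqrt(29).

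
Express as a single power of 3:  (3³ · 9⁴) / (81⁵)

3^(-9)

3³ = 3^3; 9⁴ = 3^8; 81⁵ = 3^20
Combine exponents: 3^(-9)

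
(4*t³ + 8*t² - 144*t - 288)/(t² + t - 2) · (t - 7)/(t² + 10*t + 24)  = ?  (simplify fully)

(4*t² - 52*t + 168)/(t² + 3*t - 4)

Factor: 4*t³ + 8*t² - 144*t - 288 = 4·(t + 6)·(t - 6)·(t + 2);  t² + t - 2 = (t + 2)·(t - 1);  t² + 10*t + 24 = (t + 6)·(t + 4)
Cancel the common factors (t + 6), (t + 2).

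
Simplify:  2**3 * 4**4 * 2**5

2**16

2**3 = 2**3; 4**4 = 2**8; 2**5 = 2**5
Combine exponents: 2**16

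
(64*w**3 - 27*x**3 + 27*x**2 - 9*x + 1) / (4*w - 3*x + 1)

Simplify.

16*w**2 + 12*w*x - 4*w + 9*x**2 - 6*x + 1

Factor as (a-b)(a**2+ab+b**2) with a=(4*w), b=(3*x - 1).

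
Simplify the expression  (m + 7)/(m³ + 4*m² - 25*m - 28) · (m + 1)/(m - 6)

1/(m² - 10*m + 24)

Factor: m³ + 4*m² - 25*m - 28 = (m + 7)·(m + 1)·(m - 4)
Cancel the common factors (m + 7), (m + 1).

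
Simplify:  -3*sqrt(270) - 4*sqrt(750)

3*sqrt(270) = 9*sqrt(30); 4*sqrt(750) = 20*sqrt(30)
Combine: (-9 - 20)·sqrt(30) = -29*sqrt(30)

-29*sqrt(30)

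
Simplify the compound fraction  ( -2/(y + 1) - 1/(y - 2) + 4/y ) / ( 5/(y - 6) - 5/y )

Numerator: -2/(y + 1) - 1/(y - 2) + 4/y = (y² - y - 8)/(y³ - y² - 2*y)
Denominator: 5/(y - 6) - 5/y = 30/(y² - 6*y)
Divide: ((y² - y - 8)/(y³ - y² - 2*y)) · (y²/30 - y/5) = (y³ - 7*y² - 2*y + 48)/(30*y² - 30*y - 60)

(y³ - 7*y² - 2*y + 48)/(30*y² - 30*y - 60)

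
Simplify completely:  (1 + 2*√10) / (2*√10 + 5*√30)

(-40 - 2*√10 + 5*√30 + 100*√3)/710

Multiply numerator and denominator by -5*√30 + 2*√10.
Denominator becomes -710; numerator becomes -100*√3 - 5*√30 + 2*√10 + 40.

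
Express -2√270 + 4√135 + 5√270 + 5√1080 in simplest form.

2√270 = 6*√30; 4√135 = 12*√15; 5√270 = 15*√30; 5√1080 = 30*√30

12*√15 + 39*√30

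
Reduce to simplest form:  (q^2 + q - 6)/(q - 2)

q + 3

Factor: q^2 + q - 6 = (q + 3)*(q - 2)
Cancel the common factor (q - 2).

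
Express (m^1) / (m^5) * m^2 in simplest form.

Quotient: (m^-4)
Multiply by m^2: add exponents.

m^(-2)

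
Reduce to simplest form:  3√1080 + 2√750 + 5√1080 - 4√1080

34*√30

3√1080 = 18*√30; 2√750 = 10*√30; 5√1080 = 30*√30; 4√1080 = 24*√30
Combine: (18 + 10 + 30 - 24)·√30 = 34*√30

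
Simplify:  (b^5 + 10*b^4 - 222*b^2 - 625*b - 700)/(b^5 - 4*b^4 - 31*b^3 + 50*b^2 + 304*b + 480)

Factor: b^5 + 10*b^4 - 222*b^2 - 625*b - 700 = (b + 5)*(b^2 + 3*b + 4)*(b + 7)*(b - 5);  b^5 - 4*b^4 - 31*b^3 + 50*b^2 + 304*b + 480 = (b^2 + 3*b + 4)*(b - 5)*(b - 6)*(b + 4)
Cancel the common factors (b^2 + 3*b + 4), (b - 5).

(b^2 + 12*b + 35)/(b^2 - 2*b - 24)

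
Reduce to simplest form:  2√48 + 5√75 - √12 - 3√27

22*√3

2√48 = 8*√3; 5√75 = 25*√3; √12 = 2*√3; 3√27 = 9*√3
Combine: (8 + 25 - 2 - 9)·√3 = 22*√3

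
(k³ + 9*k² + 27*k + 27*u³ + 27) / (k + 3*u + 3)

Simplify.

k² - 3*k*u + 6*k + 9*u² - 9*u + 9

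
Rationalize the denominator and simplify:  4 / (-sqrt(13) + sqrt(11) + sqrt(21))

(-76*sqrt(13) + 12*sqrt(21) + 92*sqrt(11) + 8*sqrt(3003))/563

Group as (sqrt(11) + sqrt(21)) - sqrt(13); multiply by (sqrt(11) + sqrt(21)) + sqrt(13), then rationalise the remaining surd.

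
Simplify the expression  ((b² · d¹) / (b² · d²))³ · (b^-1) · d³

1/b

Inside the bracket: (d^-1)
Raise to the power 3: (d^-3)
Multiply by (b^-1) · d³: add exponents.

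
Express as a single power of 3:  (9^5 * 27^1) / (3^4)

3^9

9^5 = 3^10; 27^1 = 3^3; 3^4 = 3^4
Combine exponents: 3^9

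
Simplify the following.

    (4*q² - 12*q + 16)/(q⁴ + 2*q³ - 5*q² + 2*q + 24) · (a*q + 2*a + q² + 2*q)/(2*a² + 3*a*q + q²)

4/(2*a*q + 6*a + q² + 3*q)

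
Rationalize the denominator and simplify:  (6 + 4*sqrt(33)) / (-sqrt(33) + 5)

Multiply numerator and denominator by 5 + sqrt(33).
Denominator becomes -8; numerator becomes 26*sqrt(33) + 162.

(-81 - 13*sqrt(33))/4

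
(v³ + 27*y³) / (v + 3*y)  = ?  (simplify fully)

v^3 + (3*y)^3 = (v + 3*y)(v² - 3*v*y + 9*y²).

v² - 3*v*y + 9*y²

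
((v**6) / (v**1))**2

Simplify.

Inside the bracket: v**5
Raise to the power 2: v**10

v**10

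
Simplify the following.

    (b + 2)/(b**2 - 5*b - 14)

1/(b - 7)

Factor: b**2 - 5*b - 14 = (b - 7)*(b + 2)
Cancel the common factor (b + 2).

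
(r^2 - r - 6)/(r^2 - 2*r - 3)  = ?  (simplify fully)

(r + 2)/(r + 1)

Factor: r^2 - r - 6 = (r + 2)*(r - 3);  r^2 - 2*r - 3 = (r - 3)*(r + 1)
Cancel the common factor (r - 3).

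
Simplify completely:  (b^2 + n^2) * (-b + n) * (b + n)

-b^4 + n^4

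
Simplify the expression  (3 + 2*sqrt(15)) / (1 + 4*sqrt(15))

Multiply numerator and denominator by -4*sqrt(15) + 1.
Denominator becomes -239; numerator becomes -117 - 10*sqrt(15).

(10*sqrt(15) + 117)/239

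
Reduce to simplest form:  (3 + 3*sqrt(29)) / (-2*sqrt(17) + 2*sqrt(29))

Multiply numerator and denominator by 2*sqrt(17) + 2*sqrt(29).
Denominator becomes 48; numerator becomes 6*sqrt(17) + 6*sqrt(29) + 6*sqrt(493) + 174.

(sqrt(17) + sqrt(29) + sqrt(493) + 29)/8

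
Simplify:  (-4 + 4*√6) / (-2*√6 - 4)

-8 + 3*√6

Multiply numerator and denominator by -4 + 2*√6.
Denominator becomes -8; numerator becomes -24*√6 + 64.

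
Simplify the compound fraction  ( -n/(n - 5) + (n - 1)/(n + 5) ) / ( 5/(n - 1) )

Numerator: -n/(n - 5) + (n - 1)/(n + 5) = (-11*n + 5)/(n^2 - 25)
Denominator: 5/(n - 1) = 5/(n - 1)
Divide: ((-11*n + 5)/(n^2 - 25)) · (n/5 - 1/5) = (-11*n^2 + 16*n - 5)/(5*n^2 - 125)

(-11*n^2 + 16*n - 5)/(5*n^2 - 125)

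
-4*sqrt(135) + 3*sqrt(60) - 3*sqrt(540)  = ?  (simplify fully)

4*sqrt(135) = 12*sqrt(15); 3*sqrt(60) = 6*sqrt(15); 3*sqrt(540) = 18*sqrt(15)
Combine: (-12 + 6 - 18)·sqrt(15) = -24*sqrt(15)

-24*sqrt(15)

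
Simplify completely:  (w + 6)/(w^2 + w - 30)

1/(w - 5)

Factor: w^2 + w - 30 = (w + 6)*(w - 5)
Cancel the common factor (w + 6).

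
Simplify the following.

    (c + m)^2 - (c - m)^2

4*c*m

Only the odd-power cross terms survive.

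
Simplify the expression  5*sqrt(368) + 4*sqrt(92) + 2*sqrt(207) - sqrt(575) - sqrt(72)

-6*sqrt(2) + 29*sqrt(23)

5*sqrt(368) = 20*sqrt(23); 4*sqrt(92) = 8*sqrt(23); 2*sqrt(207) = 6*sqrt(23); sqrt(575) = 5*sqrt(23); sqrt(72) = 6*sqrt(2)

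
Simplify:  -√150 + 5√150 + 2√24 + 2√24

28*√6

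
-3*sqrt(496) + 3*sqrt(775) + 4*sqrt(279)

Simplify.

3*sqrt(496) = 12*sqrt(31); 3*sqrt(775) = 15*sqrt(31); 4*sqrt(279) = 12*sqrt(31)
Combine: (-12 + 15 + 12)·sqrt(31) = 15*sqrt(31)

15*sqrt(31)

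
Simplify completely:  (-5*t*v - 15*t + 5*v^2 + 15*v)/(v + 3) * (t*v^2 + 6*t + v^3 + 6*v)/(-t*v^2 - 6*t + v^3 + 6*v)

5*t + 5*v

Factor: -5*t*v - 15*t + 5*v^2 + 15*v = 5*(v + 3)*(-t + v);  t*v^2 + 6*t + v^3 + 6*v = (t + v)*(v^2 + 6);  -t*v^2 - 6*t + v^3 + 6*v = (-t + v)*(v^2 + 6)
Cancel the common factors (v^2 + 6), (-t + v), (v + 3).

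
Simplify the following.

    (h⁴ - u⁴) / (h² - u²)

Difference of fourth powers: factor out (h² - u²).

h² + u²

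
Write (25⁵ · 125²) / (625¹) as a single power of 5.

5^12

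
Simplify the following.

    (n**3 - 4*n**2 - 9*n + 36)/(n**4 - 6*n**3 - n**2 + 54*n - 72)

1/(n - 2)

Factor: n**3 - 4*n**2 - 9*n + 36 = (n + 3)*(n - 4)*(n - 3);  n**4 - 6*n**3 - n**2 + 54*n - 72 = (n - 3)*(n - 4)*(n - 2)*(n + 3)
Cancel the common factors (n + 3), (n - 4), (n - 3).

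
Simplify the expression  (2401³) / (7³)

7^9

2401³ = 7^12; 7³ = 7^3
Combine exponents: 7^9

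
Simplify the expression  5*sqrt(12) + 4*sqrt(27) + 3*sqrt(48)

5*sqrt(12) = 10*sqrt(3); 4*sqrt(27) = 12*sqrt(3); 3*sqrt(48) = 12*sqrt(3)
Combine: (10 + 12 + 12)·sqrt(3) = 34*sqrt(3)

34*sqrt(3)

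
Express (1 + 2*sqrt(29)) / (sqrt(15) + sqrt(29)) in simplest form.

Multiply numerator and denominator by -sqrt(15) + sqrt(29).
Denominator becomes 14; numerator becomes -2*sqrt(435) - sqrt(15) + sqrt(29) + 58.

(-2*sqrt(435) - sqrt(15) + sqrt(29) + 58)/14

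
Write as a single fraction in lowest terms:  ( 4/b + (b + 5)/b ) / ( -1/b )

-b - 9

Numerator: 4/b + (b + 5)/b = (b + 9)/b
Denominator: -1/b = -1/b
Divide: ((b + 9)/b) · (-b) = -b - 9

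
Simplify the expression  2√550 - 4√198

-2*√22

2√550 = 10*√22; 4√198 = 12*√22
Combine: (10 - 12)·√22 = -2*√22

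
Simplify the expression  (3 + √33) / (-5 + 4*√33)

Multiply numerator and denominator by -4*√33 - 5.
Denominator becomes -503; numerator becomes -147 - 17*√33.

(17*√33 + 147)/503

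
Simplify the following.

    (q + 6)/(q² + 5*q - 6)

Factor: q² + 5*q - 6 = (q - 1)·(q + 6)
Cancel the common factor (q + 6).

1/(q - 1)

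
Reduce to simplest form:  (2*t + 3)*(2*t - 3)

4*t**2 - 9

Product of conjugates: (P+Q)(P-Q) = P**2 - Q**2.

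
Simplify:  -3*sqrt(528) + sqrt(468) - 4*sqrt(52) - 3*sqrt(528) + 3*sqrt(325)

3*sqrt(528) = 12*sqrt(33); sqrt(468) = 6*sqrt(13); 4*sqrt(52) = 8*sqrt(13); 3*sqrt(528) = 12*sqrt(33); 3*sqrt(325) = 15*sqrt(13)

-24*sqrt(33) + 13*sqrt(13)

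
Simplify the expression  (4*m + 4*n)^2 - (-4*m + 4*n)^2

64*m*n

Write as f((4*n),(4*m)) - f((4*n),-(4*m)) and expand.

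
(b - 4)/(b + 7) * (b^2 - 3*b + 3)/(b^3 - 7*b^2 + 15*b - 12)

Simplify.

Factor: b^3 - 7*b^2 + 15*b - 12 = (b^2 - 3*b + 3)*(b - 4)
Cancel the common factors (b^2 - 3*b + 3), (b - 4).

1/(b + 7)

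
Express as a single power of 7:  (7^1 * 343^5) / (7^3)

7^1 = 7^1; 343^5 = 7^15; 7^3 = 7^3
Combine exponents: 7^13

7^13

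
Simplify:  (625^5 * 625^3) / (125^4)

5^20

625^5 = 5^20; 625^3 = 5^12; 125^4 = 5^12
Combine exponents: 5^20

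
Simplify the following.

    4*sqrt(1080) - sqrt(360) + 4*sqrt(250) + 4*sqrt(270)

4*sqrt(1080) = 24*sqrt(30); sqrt(360) = 6*sqrt(10); 4*sqrt(250) = 20*sqrt(10); 4*sqrt(270) = 12*sqrt(30)

14*sqrt(10) + 36*sqrt(30)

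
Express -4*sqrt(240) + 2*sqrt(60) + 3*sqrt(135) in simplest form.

-3*sqrt(15)

4*sqrt(240) = 16*sqrt(15); 2*sqrt(60) = 4*sqrt(15); 3*sqrt(135) = 9*sqrt(15)
Combine: (-16 + 4 + 9)·sqrt(15) = -3*sqrt(15)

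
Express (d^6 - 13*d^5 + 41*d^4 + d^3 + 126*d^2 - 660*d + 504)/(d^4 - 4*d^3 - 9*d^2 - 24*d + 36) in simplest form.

Factor: d^6 - 13*d^5 + 41*d^4 + d^3 + 126*d^2 - 660*d + 504 = (d - 2)*(d - 6)*(d - 7)*(d - 1)*(d^2 + 3*d + 6);  d^4 - 4*d^3 - 9*d^2 - 24*d + 36 = (d - 1)*(d - 6)*(d^2 + 3*d + 6)
Cancel the common factors (d^2 + 3*d + 6), (d - 1), (d - 6).

d^2 - 9*d + 14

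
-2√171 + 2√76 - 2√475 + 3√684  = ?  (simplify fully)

6*√19

2√171 = 6*√19; 2√76 = 4*√19; 2√475 = 10*√19; 3√684 = 18*√19
Combine: (-6 + 4 - 10 + 18)·√19 = 6*√19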